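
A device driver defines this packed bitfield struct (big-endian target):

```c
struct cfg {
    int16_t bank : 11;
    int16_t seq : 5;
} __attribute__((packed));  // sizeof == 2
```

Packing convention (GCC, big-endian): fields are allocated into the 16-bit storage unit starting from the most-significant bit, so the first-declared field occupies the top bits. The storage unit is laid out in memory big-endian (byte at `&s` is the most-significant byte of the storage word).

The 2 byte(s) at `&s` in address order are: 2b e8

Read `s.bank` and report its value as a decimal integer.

[0]=0x2b [1]=0xe8 (big-endian) → word 0x2be8
bank [5+:11] = (word>>5) & 0x7ff = 351  ←
seq [0+:5] = (word>>0) & 0x1f = 8
bank signed 11b, MSB=0: value = 351

351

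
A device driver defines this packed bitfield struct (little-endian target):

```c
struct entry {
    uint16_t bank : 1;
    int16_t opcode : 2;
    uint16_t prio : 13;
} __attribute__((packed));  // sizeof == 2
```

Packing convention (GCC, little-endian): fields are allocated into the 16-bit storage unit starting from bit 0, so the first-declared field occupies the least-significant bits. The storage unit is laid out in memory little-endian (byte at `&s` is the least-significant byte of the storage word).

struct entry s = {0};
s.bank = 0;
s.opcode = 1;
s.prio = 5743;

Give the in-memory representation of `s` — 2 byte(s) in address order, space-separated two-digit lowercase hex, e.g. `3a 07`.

[0+:1] bank=0 & 0x1 = 0x0; word=0x0000
[1+:2] opcode=1 & 0x3 = 0x1; word=0x0002
[3+:13] prio=5743 & 0x1fff = 0x166f; word=0xb37a
word = 0xb37a → little-endian bytes:
  [0]=0x7a  [1]=0xb3

7a b3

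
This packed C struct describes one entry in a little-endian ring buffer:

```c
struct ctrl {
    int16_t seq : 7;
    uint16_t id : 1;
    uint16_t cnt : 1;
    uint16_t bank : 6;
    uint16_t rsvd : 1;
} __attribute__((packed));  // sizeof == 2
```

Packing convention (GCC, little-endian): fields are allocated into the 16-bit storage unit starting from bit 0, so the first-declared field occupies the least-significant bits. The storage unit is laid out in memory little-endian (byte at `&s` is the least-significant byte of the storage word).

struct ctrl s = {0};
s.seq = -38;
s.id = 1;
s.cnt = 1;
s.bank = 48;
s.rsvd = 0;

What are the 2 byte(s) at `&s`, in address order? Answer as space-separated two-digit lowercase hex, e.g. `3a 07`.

da 61

seq (7b) val=-38 bits=0x5a at bit 0: 0x005a
id (1b) val=1 bits=0x1 at bit 7: 0x00da
cnt (1b) val=1 bits=0x1 at bit 8: 0x01da
bank (6b) val=48 bits=0x30 at bit 9: 0x61da
rsvd (1b) val=0 bits=0x0 at bit 15: 0x61da
word = 0x61da → little-endian bytes:
  [0]=0xda  [1]=0x61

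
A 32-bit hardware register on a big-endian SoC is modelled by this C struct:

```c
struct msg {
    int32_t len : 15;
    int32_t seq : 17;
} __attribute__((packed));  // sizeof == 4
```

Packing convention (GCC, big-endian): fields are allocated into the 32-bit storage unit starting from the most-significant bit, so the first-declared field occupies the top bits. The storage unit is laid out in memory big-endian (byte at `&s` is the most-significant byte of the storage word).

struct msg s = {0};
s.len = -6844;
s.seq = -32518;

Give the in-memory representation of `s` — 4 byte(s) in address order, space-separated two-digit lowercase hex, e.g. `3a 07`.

len (15b) val=-6844 bits=0x6544 at bit 17: 0xca880000
seq (17b) val=-32518 bits=0x180fa at bit 0: 0xca8980fa
word = 0xca8980fa → big-endian bytes:
  [0]=0xca  [1]=0x89  [2]=0x80  [3]=0xfa

ca 89 80 fa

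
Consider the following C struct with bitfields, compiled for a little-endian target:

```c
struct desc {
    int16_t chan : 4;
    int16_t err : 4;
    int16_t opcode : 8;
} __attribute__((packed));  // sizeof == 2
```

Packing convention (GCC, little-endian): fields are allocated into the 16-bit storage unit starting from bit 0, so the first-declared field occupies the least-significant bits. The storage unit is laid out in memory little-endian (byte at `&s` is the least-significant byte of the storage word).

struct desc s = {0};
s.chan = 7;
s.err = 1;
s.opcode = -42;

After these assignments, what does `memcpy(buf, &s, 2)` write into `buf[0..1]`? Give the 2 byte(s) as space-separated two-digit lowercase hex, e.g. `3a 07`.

[0+:4] chan=7 & 0xf = 0x7; word=0x0007
[4+:4] err=1 & 0xf = 0x1; word=0x0017
[8+:8] opcode=-42 & 0xff = 0xd6; word=0xd617
word = 0xd617 → little-endian bytes:
  [0]=0x17  [1]=0xd6

17 d6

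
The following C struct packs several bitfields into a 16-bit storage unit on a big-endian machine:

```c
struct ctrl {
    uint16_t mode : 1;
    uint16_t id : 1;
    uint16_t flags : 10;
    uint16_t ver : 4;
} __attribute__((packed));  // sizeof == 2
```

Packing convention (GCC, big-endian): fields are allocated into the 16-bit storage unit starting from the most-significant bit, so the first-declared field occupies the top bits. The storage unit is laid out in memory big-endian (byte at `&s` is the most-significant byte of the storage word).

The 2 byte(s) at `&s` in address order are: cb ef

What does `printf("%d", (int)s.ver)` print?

15

[0]=0xcb [1]=0xef (big-endian) → word 0xcbef
mode:1 @ bit 15 → (0xcbef>>15)&0x1 = 0x1
id:1 @ bit 14 → (0xcbef>>14)&0x1 = 0x1
flags:10 @ bit 4 → (0xcbef>>4)&0x3ff = 0xbe
ver:4 @ bit 0 → (0xcbef>>0)&0xf = 0xf  ←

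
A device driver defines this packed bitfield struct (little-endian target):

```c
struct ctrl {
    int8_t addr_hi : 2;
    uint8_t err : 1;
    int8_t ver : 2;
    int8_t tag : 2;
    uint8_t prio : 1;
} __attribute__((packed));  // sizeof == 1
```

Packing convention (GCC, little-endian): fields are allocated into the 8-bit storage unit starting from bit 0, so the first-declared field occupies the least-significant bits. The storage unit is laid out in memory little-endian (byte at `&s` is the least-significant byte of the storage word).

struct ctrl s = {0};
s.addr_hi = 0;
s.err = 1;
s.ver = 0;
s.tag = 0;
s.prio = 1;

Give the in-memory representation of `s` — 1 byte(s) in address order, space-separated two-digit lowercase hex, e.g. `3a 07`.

addr_hi (2b) val=0 bits=0x0 at bit 0: 0x00
err (1b) val=1 bits=0x1 at bit 2: 0x04
ver (2b) val=0 bits=0x0 at bit 3: 0x04
tag (2b) val=0 bits=0x0 at bit 5: 0x04
prio (1b) val=1 bits=0x1 at bit 7: 0x84
word = 0x84 → little-endian bytes:
  [0]=0x84

84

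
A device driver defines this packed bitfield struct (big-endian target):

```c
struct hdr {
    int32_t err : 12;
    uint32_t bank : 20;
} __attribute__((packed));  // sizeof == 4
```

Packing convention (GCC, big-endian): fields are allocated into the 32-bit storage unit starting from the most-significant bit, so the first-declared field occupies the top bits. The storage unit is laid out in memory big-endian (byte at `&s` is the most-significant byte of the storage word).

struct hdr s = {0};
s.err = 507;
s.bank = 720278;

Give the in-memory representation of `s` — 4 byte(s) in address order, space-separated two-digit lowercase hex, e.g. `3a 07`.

1f ba fd 96

err:12 = 507 → 0x1fb << 20 → word 0x1fb00000
bank:20 = 720278 → 0xafd96 << 0 → word 0x1fbafd96
word = 0x1fbafd96 → big-endian bytes:
  [0]=0x1f  [1]=0xba  [2]=0xfd  [3]=0x96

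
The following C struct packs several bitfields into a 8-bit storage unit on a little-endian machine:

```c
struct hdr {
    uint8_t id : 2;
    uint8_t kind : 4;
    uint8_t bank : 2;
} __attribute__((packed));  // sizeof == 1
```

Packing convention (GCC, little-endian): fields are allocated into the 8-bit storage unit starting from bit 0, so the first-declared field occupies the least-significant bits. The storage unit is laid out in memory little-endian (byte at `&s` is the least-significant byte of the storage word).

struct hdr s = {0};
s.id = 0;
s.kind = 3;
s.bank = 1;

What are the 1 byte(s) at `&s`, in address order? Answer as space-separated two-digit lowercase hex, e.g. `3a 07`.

id:2 = 0 → 0x0 << 0 → word 0x00
kind:4 = 3 → 0x3 << 2 → word 0x0c
bank:2 = 1 → 0x1 << 6 → word 0x4c
word = 0x4c → little-endian bytes:
  [0]=0x4c

4c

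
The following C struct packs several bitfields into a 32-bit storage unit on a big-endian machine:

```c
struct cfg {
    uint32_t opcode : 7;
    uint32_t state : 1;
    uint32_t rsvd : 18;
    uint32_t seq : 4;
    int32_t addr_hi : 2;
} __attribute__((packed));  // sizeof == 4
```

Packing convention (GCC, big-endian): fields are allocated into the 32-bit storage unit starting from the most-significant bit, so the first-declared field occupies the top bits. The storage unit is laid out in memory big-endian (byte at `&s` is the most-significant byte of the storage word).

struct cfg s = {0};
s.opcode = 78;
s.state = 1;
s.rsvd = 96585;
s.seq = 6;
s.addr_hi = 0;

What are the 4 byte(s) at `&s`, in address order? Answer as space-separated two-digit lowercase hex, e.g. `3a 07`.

opcode (7b) val=78 bits=0x4e at bit 25: 0x9c000000
state (1b) val=1 bits=0x1 at bit 24: 0x9d000000
rsvd (18b) val=96585 bits=0x17949 at bit 6: 0x9d5e5240
seq (4b) val=6 bits=0x6 at bit 2: 0x9d5e5258
addr_hi (2b) val=0 bits=0x0 at bit 0: 0x9d5e5258
word = 0x9d5e5258 → big-endian bytes:
  [0]=0x9d  [1]=0x5e  [2]=0x52  [3]=0x58

9d 5e 52 58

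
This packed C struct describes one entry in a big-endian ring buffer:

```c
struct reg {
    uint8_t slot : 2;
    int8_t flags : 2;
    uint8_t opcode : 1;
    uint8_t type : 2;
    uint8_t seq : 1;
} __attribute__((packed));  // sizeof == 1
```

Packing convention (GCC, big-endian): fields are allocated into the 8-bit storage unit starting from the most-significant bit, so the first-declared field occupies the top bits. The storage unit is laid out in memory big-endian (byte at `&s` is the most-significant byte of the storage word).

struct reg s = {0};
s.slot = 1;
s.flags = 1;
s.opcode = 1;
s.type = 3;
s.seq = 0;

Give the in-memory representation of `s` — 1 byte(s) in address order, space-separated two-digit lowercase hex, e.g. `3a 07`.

5e

slot (2b) val=1 bits=0x1 at bit 6: 0x40
flags (2b) val=1 bits=0x1 at bit 4: 0x50
opcode (1b) val=1 bits=0x1 at bit 3: 0x58
type (2b) val=3 bits=0x3 at bit 1: 0x5e
seq (1b) val=0 bits=0x0 at bit 0: 0x5e
word = 0x5e → big-endian bytes:
  [0]=0x5e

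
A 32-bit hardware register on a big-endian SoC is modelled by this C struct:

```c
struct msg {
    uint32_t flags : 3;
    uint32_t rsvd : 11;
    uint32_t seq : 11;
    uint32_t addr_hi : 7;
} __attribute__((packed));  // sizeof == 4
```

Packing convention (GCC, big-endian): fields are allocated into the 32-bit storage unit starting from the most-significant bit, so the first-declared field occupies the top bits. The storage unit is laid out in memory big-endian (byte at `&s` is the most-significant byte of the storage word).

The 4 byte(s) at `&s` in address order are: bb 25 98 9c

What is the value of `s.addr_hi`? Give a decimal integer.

28

[0]=0xbb [1]=0x25 [2]=0x98 [3]=0x9c (big-endian) → word 0xbb25989c
flags:3 @ bit 29 → (0xbb25989c>>29)&0x7 = 0x5
rsvd:11 @ bit 18 → (0xbb25989c>>18)&0x7ff = 0x6c9
seq:11 @ bit 7 → (0xbb25989c>>7)&0x7ff = 0x331
addr_hi:7 @ bit 0 → (0xbb25989c>>0)&0x7f = 0x1c  ←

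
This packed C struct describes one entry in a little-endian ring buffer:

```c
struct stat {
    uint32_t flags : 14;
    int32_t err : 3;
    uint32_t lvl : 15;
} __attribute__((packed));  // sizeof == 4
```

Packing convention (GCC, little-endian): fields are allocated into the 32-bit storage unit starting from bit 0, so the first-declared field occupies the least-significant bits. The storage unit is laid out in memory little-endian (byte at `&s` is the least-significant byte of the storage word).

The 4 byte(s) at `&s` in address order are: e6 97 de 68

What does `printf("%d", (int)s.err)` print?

[0]=0xe6 [1]=0x97 [2]=0xde [3]=0x68 (little-endian) → word 0x68de97e6
flags:14 @ bit 0 → (0x68de97e6>>0)&0x3fff = 0x17e6
err:3 @ bit 14 → (0x68de97e6>>14)&0x7 = 0x2  ←
lvl:15 @ bit 17 → (0x68de97e6>>17)&0x7fff = 0x346f
err signed 3b, MSB=0: value = 2

2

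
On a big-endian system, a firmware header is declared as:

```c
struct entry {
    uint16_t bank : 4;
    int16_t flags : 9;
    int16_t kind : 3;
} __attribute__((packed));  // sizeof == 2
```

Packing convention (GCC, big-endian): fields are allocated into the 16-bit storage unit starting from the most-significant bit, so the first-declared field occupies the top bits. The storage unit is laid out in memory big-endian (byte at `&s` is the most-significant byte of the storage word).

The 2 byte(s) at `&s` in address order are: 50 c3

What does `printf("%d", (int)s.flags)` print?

[0]=0x50 [1]=0xc3 (big-endian) → word 0x50c3
bank [12+:4] = (word>>12) & 0xf = 5
flags [3+:9] = (word>>3) & 0x1ff = 24  ←
kind [0+:3] = (word>>0) & 0x7 = 3
flags signed 9b, MSB=0: value = 24

24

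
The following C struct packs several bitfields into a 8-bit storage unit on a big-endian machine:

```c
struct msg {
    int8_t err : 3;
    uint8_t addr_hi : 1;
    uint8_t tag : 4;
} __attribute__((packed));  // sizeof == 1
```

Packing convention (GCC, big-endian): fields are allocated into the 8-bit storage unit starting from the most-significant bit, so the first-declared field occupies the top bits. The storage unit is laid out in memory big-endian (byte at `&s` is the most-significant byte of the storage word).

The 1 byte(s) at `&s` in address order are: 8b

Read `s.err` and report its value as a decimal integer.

-4

[0]=0x8b (big-endian) → word 0x8b
err [5+:3] = (word>>5) & 0x7 = 4  ←
addr_hi [4+:1] = (word>>4) & 0x1 = 0
tag [0+:4] = (word>>0) & 0xf = 11
err signed 3b, MSB=1: 4 - 8 = -4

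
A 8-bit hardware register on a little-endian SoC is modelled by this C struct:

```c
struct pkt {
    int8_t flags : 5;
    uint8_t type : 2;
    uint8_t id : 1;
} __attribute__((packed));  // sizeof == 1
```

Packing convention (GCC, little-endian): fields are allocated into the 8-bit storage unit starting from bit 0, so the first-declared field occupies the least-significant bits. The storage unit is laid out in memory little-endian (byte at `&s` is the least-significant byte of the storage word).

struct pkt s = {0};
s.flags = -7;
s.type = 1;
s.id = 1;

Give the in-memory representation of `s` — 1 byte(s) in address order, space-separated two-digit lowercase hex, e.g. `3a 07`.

flags:5 = -7 → 0x19 << 0 → word 0x19
type:2 = 1 → 0x1 << 5 → word 0x39
id:1 = 1 → 0x1 << 7 → word 0xb9
word = 0xb9 → little-endian bytes:
  [0]=0xb9

b9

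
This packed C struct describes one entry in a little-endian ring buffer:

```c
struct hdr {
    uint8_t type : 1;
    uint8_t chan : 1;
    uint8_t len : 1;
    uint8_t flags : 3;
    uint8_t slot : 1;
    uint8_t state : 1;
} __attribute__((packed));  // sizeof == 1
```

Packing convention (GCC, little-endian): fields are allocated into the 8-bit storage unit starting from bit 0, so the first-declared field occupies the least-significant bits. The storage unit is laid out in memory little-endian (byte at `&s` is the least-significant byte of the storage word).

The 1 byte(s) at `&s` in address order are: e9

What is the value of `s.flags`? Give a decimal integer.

5

[0]=0xe9 (little-endian) → word 0xe9
type:1 @ bit 0 → (0xe9>>0)&0x1 = 0x1
chan:1 @ bit 1 → (0xe9>>1)&0x1 = 0x0
len:1 @ bit 2 → (0xe9>>2)&0x1 = 0x0
flags:3 @ bit 3 → (0xe9>>3)&0x7 = 0x5  ←
slot:1 @ bit 6 → (0xe9>>6)&0x1 = 0x1
state:1 @ bit 7 → (0xe9>>7)&0x1 = 0x1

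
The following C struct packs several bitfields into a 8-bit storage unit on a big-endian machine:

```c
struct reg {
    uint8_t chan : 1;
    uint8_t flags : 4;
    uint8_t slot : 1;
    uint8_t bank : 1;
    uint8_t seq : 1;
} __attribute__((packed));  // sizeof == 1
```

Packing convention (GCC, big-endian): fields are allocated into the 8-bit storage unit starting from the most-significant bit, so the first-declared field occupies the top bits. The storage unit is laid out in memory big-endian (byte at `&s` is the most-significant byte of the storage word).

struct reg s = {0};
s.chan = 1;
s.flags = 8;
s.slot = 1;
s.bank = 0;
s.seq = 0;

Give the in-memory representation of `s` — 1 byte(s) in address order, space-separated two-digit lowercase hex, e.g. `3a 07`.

c4

[7+:1] chan=1 & 0x1 = 0x1; word=0x80
[3+:4] flags=8 & 0xf = 0x8; word=0xc0
[2+:1] slot=1 & 0x1 = 0x1; word=0xc4
[1+:1] bank=0 & 0x1 = 0x0; word=0xc4
[0+:1] seq=0 & 0x1 = 0x0; word=0xc4
word = 0xc4 → big-endian bytes:
  [0]=0xc4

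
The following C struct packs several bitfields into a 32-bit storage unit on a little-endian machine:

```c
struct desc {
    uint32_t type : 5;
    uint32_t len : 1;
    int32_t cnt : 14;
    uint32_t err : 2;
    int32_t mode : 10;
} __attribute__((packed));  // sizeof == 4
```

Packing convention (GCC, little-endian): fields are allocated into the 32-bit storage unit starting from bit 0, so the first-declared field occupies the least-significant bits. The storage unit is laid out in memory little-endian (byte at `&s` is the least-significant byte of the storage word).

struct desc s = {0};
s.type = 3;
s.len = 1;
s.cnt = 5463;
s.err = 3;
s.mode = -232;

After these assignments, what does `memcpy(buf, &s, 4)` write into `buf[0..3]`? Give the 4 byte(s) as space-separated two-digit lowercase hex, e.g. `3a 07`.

type (5b) val=3 bits=0x3 at bit 0: 0x00000003
len (1b) val=1 bits=0x1 at bit 5: 0x00000023
cnt (14b) val=5463 bits=0x1557 at bit 6: 0x000555e3
err (2b) val=3 bits=0x3 at bit 20: 0x003555e3
mode (10b) val=-232 bits=0x318 at bit 22: 0xc63555e3
word = 0xc63555e3 → little-endian bytes:
  [0]=0xe3  [1]=0x55  [2]=0x35  [3]=0xc6

e3 55 35 c6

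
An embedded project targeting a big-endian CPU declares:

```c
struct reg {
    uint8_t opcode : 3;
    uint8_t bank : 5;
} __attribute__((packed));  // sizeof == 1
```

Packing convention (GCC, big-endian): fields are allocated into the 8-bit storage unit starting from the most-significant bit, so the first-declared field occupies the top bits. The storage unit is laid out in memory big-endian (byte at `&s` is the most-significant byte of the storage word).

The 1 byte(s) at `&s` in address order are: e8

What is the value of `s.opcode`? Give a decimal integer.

7

[0]=0xe8 (big-endian) → word 0xe8
opcode [5+:3] = (word>>5) & 0x7 = 7  ←
bank [0+:5] = (word>>0) & 0x1f = 8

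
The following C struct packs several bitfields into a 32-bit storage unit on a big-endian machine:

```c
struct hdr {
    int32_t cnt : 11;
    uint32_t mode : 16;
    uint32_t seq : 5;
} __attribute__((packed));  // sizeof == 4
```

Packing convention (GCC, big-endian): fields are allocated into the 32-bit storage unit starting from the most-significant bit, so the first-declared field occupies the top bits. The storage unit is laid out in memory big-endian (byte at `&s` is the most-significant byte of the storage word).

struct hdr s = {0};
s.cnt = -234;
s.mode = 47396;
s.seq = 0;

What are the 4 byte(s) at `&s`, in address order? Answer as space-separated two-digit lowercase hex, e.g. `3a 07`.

e2 d7 24 80

cnt (11b) val=-234 bits=0x716 at bit 21: 0xe2c00000
mode (16b) val=47396 bits=0xb924 at bit 5: 0xe2d72480
seq (5b) val=0 bits=0x0 at bit 0: 0xe2d72480
word = 0xe2d72480 → big-endian bytes:
  [0]=0xe2  [1]=0xd7  [2]=0x24  [3]=0x80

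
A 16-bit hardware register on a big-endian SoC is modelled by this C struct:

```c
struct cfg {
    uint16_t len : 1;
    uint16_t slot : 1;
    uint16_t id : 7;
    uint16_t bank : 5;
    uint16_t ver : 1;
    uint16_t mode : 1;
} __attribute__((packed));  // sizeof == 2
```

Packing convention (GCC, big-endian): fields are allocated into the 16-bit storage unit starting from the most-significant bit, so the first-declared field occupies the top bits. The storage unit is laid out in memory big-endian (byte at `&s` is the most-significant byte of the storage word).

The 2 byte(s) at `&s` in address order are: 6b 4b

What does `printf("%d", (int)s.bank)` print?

[0]=0x6b [1]=0x4b (big-endian) → word 0x6b4b
len:1 @ bit 15 → (0x6b4b>>15)&0x1 = 0x0
slot:1 @ bit 14 → (0x6b4b>>14)&0x1 = 0x1
id:7 @ bit 7 → (0x6b4b>>7)&0x7f = 0x56
bank:5 @ bit 2 → (0x6b4b>>2)&0x1f = 0x12  ←
ver:1 @ bit 1 → (0x6b4b>>1)&0x1 = 0x1
mode:1 @ bit 0 → (0x6b4b>>0)&0x1 = 0x1

18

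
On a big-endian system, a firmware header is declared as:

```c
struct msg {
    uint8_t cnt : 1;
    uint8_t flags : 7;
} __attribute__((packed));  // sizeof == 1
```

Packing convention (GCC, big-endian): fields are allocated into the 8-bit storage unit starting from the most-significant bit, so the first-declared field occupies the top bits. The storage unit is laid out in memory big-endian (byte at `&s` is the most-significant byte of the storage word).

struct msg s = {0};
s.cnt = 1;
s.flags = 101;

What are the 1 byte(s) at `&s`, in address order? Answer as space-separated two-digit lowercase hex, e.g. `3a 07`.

[7+:1] cnt=1 & 0x1 = 0x1; word=0x80
[0+:7] flags=101 & 0x7f = 0x65; word=0xe5
word = 0xe5 → big-endian bytes:
  [0]=0xe5

e5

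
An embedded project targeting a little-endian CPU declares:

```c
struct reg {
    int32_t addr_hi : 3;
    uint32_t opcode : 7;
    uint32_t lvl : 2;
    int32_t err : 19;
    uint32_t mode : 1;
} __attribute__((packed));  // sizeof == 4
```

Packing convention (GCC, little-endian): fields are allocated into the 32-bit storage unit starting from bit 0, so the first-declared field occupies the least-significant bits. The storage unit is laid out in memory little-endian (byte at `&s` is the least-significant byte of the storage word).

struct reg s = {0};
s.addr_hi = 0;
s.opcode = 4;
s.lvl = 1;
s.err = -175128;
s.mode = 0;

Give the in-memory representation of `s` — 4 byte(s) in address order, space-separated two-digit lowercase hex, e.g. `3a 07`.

20 84 3e 55

addr_hi (3b) val=0 bits=0x0 at bit 0: 0x00000000
opcode (7b) val=4 bits=0x4 at bit 3: 0x00000020
lvl (2b) val=1 bits=0x1 at bit 10: 0x00000420
err (19b) val=-175128 bits=0x553e8 at bit 12: 0x553e8420
mode (1b) val=0 bits=0x0 at bit 31: 0x553e8420
word = 0x553e8420 → little-endian bytes:
  [0]=0x20  [1]=0x84  [2]=0x3e  [3]=0x55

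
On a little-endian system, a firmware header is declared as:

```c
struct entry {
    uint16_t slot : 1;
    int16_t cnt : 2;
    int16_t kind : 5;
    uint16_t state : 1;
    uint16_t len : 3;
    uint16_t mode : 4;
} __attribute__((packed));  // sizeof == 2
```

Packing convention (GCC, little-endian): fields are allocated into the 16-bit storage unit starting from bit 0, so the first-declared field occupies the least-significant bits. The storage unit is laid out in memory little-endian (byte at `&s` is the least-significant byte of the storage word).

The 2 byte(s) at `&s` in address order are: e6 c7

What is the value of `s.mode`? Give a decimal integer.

[0]=0xe6 [1]=0xc7 (little-endian) → word 0xc7e6
slot:1 @ bit 0 → (0xc7e6>>0)&0x1 = 0x0
cnt:2 @ bit 1 → (0xc7e6>>1)&0x3 = 0x3
kind:5 @ bit 3 → (0xc7e6>>3)&0x1f = 0x1c
state:1 @ bit 8 → (0xc7e6>>8)&0x1 = 0x1
len:3 @ bit 9 → (0xc7e6>>9)&0x7 = 0x3
mode:4 @ bit 12 → (0xc7e6>>12)&0xf = 0xc  ←

12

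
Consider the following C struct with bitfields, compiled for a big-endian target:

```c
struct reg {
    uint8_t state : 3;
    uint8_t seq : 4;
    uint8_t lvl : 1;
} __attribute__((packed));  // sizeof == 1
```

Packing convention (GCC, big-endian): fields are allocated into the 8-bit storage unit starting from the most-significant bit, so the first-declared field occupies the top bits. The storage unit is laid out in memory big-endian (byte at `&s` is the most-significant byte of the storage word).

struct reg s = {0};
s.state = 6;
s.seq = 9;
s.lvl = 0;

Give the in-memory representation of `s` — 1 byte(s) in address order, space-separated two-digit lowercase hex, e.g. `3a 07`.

state:3 = 6 → 0x6 << 5 → word 0xc0
seq:4 = 9 → 0x9 << 1 → word 0xd2
lvl:1 = 0 → 0x0 << 0 → word 0xd2
word = 0xd2 → big-endian bytes:
  [0]=0xd2

d2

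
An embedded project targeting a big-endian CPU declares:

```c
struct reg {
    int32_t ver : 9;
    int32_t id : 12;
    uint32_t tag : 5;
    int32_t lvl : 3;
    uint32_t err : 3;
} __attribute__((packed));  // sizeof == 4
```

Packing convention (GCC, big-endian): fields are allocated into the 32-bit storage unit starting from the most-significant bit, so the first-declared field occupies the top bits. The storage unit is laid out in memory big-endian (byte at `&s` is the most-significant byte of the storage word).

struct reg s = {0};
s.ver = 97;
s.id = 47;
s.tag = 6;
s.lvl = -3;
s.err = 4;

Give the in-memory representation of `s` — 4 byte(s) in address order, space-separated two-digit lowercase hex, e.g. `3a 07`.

ver:9 = 97 → 0x61 << 23 → word 0x30800000
id:12 = 47 → 0x2f << 11 → word 0x30817800
tag:5 = 6 → 0x6 << 6 → word 0x30817980
lvl:3 = -3 → 0x5 << 3 → word 0x308179a8
err:3 = 4 → 0x4 << 0 → word 0x308179ac
word = 0x308179ac → big-endian bytes:
  [0]=0x30  [1]=0x81  [2]=0x79  [3]=0xac

30 81 79 ac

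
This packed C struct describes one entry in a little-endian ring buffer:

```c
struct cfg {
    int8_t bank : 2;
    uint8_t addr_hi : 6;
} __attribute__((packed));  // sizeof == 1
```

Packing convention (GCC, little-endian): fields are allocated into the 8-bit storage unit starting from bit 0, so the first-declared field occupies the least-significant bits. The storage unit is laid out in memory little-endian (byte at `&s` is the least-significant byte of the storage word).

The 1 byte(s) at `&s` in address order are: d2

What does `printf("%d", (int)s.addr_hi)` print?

[0]=0xd2 (little-endian) → word 0xd2
bank [0+:2] = (word>>0) & 0x3 = 2
addr_hi [2+:6] = (word>>2) & 0x3f = 52  ←

52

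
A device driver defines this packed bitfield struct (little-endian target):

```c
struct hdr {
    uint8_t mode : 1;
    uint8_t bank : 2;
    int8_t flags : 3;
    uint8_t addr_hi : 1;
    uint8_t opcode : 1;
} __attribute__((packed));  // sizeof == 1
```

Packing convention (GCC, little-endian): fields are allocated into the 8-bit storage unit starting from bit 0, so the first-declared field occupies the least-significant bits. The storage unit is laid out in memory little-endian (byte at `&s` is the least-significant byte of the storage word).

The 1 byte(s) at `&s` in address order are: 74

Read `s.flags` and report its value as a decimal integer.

[0]=0x74 (little-endian) → word 0x74
mode [0+:1] = (word>>0) & 0x1 = 0
bank [1+:2] = (word>>1) & 0x3 = 2
flags [3+:3] = (word>>3) & 0x7 = 6  ←
addr_hi [6+:1] = (word>>6) & 0x1 = 1
opcode [7+:1] = (word>>7) & 0x1 = 0
flags signed 3b, MSB=1: 6 - 8 = -2

-2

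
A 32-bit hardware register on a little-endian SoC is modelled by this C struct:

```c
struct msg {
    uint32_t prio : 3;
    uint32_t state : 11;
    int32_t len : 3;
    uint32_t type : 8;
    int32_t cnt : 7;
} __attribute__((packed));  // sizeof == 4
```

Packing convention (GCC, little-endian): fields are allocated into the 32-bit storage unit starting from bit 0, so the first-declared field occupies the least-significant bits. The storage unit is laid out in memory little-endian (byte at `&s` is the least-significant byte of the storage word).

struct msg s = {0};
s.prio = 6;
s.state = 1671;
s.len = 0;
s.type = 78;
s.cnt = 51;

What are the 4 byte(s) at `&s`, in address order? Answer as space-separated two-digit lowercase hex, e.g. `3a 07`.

3e 34 9c 66

prio:3 = 6 → 0x6 << 0 → word 0x00000006
state:11 = 1671 → 0x687 << 3 → word 0x0000343e
len:3 = 0 → 0x0 << 14 → word 0x0000343e
type:8 = 78 → 0x4e << 17 → word 0x009c343e
cnt:7 = 51 → 0x33 << 25 → word 0x669c343e
word = 0x669c343e → little-endian bytes:
  [0]=0x3e  [1]=0x34  [2]=0x9c  [3]=0x66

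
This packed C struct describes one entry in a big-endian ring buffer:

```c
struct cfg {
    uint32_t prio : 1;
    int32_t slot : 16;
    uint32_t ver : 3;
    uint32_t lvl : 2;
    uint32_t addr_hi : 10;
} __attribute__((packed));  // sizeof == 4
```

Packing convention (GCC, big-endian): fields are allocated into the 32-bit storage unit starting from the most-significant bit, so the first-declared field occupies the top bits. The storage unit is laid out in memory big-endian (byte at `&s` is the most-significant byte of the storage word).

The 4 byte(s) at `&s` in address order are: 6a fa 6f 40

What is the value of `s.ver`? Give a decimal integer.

6

[0]=0x6a [1]=0xfa [2]=0x6f [3]=0x40 (big-endian) → word 0x6afa6f40
prio [31+:1] = (word>>31) & 0x1 = 0
slot [15+:16] = (word>>15) & 0xffff = 54772
ver [12+:3] = (word>>12) & 0x7 = 6  ←
lvl [10+:2] = (word>>10) & 0x3 = 3
addr_hi [0+:10] = (word>>0) & 0x3ff = 832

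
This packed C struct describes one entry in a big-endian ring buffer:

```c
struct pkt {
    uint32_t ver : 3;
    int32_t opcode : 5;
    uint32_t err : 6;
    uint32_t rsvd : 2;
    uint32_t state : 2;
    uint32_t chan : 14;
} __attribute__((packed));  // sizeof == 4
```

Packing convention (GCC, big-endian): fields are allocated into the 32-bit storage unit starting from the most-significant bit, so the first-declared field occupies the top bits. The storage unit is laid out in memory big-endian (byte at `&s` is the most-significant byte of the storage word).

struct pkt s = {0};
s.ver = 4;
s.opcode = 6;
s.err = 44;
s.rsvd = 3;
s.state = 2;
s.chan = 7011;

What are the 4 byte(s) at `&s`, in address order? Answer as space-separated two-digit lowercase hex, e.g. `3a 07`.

86 b3 9b 63

ver:3 = 4 → 0x4 << 29 → word 0x80000000
opcode:5 = 6 → 0x6 << 24 → word 0x86000000
err:6 = 44 → 0x2c << 18 → word 0x86b00000
rsvd:2 = 3 → 0x3 << 16 → word 0x86b30000
state:2 = 2 → 0x2 << 14 → word 0x86b38000
chan:14 = 7011 → 0x1b63 << 0 → word 0x86b39b63
word = 0x86b39b63 → big-endian bytes:
  [0]=0x86  [1]=0xb3  [2]=0x9b  [3]=0x63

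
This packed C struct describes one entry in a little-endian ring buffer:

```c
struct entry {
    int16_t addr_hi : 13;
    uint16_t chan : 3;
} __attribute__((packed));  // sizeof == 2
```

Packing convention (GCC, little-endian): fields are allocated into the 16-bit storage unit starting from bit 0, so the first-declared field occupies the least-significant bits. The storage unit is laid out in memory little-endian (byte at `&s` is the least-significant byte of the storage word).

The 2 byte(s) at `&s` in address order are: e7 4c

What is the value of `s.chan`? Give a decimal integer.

2

[0]=0xe7 [1]=0x4c (little-endian) → word 0x4ce7
addr_hi [0+:13] = (word>>0) & 0x1fff = 3303
chan [13+:3] = (word>>13) & 0x7 = 2  ←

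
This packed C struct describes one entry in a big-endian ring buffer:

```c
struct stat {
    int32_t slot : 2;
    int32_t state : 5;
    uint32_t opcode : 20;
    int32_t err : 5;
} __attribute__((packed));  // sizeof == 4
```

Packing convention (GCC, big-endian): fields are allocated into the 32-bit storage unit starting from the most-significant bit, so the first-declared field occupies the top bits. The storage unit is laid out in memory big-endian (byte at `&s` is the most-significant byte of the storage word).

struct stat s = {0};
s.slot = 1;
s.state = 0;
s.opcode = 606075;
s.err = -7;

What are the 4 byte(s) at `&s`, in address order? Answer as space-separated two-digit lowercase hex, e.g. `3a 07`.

41 27 ef 79

slot:2 = 1 → 0x1 << 30 → word 0x40000000
state:5 = 0 → 0x0 << 25 → word 0x40000000
opcode:20 = 606075 → 0x93f7b << 5 → word 0x4127ef60
err:5 = -7 → 0x19 << 0 → word 0x4127ef79
word = 0x4127ef79 → big-endian bytes:
  [0]=0x41  [1]=0x27  [2]=0xef  [3]=0x79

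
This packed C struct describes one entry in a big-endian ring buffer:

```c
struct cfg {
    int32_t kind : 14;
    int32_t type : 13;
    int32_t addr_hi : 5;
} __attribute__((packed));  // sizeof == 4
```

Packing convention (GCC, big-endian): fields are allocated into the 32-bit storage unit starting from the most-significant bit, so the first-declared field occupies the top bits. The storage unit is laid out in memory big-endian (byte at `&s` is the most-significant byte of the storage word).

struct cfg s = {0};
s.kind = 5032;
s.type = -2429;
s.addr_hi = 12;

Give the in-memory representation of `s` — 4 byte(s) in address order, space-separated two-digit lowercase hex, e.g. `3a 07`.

kind:14 = 5032 → 0x13a8 << 18 → word 0x4ea00000
type:13 = -2429 → 0x1683 << 5 → word 0x4ea2d060
addr_hi:5 = 12 → 0xc << 0 → word 0x4ea2d06c
word = 0x4ea2d06c → big-endian bytes:
  [0]=0x4e  [1]=0xa2  [2]=0xd0  [3]=0x6c

4e a2 d0 6c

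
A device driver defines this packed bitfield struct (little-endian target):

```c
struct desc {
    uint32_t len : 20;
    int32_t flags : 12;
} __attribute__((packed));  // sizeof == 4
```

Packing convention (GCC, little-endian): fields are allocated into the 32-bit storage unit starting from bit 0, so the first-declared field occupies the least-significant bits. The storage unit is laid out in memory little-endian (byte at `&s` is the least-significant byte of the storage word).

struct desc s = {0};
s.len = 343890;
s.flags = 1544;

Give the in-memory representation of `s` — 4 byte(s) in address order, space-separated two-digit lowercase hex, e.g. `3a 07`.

52 3f 85 60

len (20b) val=343890 bits=0x53f52 at bit 0: 0x00053f52
flags (12b) val=1544 bits=0x608 at bit 20: 0x60853f52
word = 0x60853f52 → little-endian bytes:
  [0]=0x52  [1]=0x3f  [2]=0x85  [3]=0x60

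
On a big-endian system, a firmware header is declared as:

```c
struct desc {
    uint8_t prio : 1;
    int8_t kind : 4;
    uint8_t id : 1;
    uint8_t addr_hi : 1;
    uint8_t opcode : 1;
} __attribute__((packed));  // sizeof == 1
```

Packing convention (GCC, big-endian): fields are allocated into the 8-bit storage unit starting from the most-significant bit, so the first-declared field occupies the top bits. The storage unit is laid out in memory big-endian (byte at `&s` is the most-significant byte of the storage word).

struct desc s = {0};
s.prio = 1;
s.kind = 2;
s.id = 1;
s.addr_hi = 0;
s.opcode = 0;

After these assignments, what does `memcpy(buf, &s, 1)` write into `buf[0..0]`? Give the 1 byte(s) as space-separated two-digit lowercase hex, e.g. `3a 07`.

prio (1b) val=1 bits=0x1 at bit 7: 0x80
kind (4b) val=2 bits=0x2 at bit 3: 0x90
id (1b) val=1 bits=0x1 at bit 2: 0x94
addr_hi (1b) val=0 bits=0x0 at bit 1: 0x94
opcode (1b) val=0 bits=0x0 at bit 0: 0x94
word = 0x94 → big-endian bytes:
  [0]=0x94

94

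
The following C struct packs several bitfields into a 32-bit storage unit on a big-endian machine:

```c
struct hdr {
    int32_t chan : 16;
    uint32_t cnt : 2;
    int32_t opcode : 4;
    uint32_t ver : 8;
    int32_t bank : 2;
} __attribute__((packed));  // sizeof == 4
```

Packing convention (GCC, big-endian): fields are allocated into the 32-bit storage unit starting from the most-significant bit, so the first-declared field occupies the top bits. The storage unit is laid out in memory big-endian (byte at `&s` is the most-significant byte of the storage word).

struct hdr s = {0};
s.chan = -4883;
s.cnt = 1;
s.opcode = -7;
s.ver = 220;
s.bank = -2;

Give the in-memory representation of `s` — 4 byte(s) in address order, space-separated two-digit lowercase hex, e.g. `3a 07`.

ec ed 67 72

chan (16b) val=-4883 bits=0xeced at bit 16: 0xeced0000
cnt (2b) val=1 bits=0x1 at bit 14: 0xeced4000
opcode (4b) val=-7 bits=0x9 at bit 10: 0xeced6400
ver (8b) val=220 bits=0xdc at bit 2: 0xeced6770
bank (2b) val=-2 bits=0x2 at bit 0: 0xeced6772
word = 0xeced6772 → big-endian bytes:
  [0]=0xec  [1]=0xed  [2]=0x67  [3]=0x72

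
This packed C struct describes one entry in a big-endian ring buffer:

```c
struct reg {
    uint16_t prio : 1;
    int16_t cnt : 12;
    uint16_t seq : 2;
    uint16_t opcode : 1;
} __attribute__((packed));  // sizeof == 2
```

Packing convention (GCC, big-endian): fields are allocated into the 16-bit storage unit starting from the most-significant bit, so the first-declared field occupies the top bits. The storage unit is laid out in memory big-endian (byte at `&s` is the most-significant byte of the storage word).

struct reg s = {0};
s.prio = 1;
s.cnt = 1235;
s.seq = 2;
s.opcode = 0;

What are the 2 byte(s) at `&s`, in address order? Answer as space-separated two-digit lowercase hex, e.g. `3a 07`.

prio (1b) val=1 bits=0x1 at bit 15: 0x8000
cnt (12b) val=1235 bits=0x4d3 at bit 3: 0xa698
seq (2b) val=2 bits=0x2 at bit 1: 0xa69c
opcode (1b) val=0 bits=0x0 at bit 0: 0xa69c
word = 0xa69c → big-endian bytes:
  [0]=0xa6  [1]=0x9c

a6 9c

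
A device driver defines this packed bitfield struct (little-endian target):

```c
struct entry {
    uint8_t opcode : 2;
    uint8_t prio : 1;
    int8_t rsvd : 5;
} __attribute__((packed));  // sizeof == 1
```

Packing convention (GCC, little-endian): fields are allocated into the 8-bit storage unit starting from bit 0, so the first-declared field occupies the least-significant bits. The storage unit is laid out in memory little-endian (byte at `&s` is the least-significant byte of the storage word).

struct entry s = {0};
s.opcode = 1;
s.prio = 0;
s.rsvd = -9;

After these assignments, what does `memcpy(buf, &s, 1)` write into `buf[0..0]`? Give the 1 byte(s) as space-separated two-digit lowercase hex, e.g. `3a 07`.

b9

opcode (2b) val=1 bits=0x1 at bit 0: 0x01
prio (1b) val=0 bits=0x0 at bit 2: 0x01
rsvd (5b) val=-9 bits=0x17 at bit 3: 0xb9
word = 0xb9 → little-endian bytes:
  [0]=0xb9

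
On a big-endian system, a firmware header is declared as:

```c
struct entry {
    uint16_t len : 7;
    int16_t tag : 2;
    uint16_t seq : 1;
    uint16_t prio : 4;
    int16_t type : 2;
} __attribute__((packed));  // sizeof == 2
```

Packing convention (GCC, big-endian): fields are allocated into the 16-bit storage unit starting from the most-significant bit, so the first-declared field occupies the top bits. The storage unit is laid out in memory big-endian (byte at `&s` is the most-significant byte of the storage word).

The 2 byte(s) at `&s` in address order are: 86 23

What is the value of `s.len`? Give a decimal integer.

67

[0]=0x86 [1]=0x23 (big-endian) → word 0x8623
len [9+:7] = (word>>9) & 0x7f = 67  ←
tag [7+:2] = (word>>7) & 0x3 = 0
seq [6+:1] = (word>>6) & 0x1 = 0
prio [2+:4] = (word>>2) & 0xf = 8
type [0+:2] = (word>>0) & 0x3 = 3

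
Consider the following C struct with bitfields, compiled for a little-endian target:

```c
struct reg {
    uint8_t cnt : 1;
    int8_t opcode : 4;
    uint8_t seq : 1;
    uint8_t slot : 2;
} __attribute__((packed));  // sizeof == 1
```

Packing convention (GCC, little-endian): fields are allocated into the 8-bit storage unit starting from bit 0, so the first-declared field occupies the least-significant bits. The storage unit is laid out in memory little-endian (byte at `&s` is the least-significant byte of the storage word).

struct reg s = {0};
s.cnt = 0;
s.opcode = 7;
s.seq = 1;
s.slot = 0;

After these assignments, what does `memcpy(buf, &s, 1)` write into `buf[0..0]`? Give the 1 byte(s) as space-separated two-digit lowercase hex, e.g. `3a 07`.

2e

[0+:1] cnt=0 & 0x1 = 0x0; word=0x00
[1+:4] opcode=7 & 0xf = 0x7; word=0x0e
[5+:1] seq=1 & 0x1 = 0x1; word=0x2e
[6+:2] slot=0 & 0x3 = 0x0; word=0x2e
word = 0x2e → little-endian bytes:
  [0]=0x2e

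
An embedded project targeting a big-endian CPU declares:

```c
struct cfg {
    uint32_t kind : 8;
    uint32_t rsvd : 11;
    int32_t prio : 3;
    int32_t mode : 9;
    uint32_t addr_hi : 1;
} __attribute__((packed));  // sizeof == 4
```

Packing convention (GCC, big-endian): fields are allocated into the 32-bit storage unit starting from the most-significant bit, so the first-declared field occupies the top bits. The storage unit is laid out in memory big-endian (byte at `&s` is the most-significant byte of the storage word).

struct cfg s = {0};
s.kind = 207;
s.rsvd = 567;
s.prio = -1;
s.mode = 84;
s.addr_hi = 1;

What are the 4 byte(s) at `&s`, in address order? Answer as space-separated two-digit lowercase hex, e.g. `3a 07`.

cf 46 fc a9

[24+:8] kind=207 & 0xff = 0xcf; word=0xcf000000
[13+:11] rsvd=567 & 0x7ff = 0x237; word=0xcf46e000
[10+:3] prio=-1 & 0x7 = 0x7; word=0xcf46fc00
[1+:9] mode=84 & 0x1ff = 0x54; word=0xcf46fca8
[0+:1] addr_hi=1 & 0x1 = 0x1; word=0xcf46fca9
word = 0xcf46fca9 → big-endian bytes:
  [0]=0xcf  [1]=0x46  [2]=0xfc  [3]=0xa9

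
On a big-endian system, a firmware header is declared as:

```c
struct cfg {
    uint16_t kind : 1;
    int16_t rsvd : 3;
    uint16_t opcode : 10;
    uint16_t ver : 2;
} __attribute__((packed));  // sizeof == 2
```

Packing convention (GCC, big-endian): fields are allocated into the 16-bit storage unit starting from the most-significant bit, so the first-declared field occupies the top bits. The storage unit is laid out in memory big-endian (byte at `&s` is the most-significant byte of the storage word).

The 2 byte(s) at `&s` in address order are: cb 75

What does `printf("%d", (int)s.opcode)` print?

[0]=0xcb [1]=0x75 (big-endian) → word 0xcb75
kind [15+:1] = (word>>15) & 0x1 = 1
rsvd [12+:3] = (word>>12) & 0x7 = 4
opcode [2+:10] = (word>>2) & 0x3ff = 733  ←
ver [0+:2] = (word>>0) & 0x3 = 1

733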